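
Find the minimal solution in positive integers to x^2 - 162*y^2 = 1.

First expand sqrt(162) as a continued fraction. With x_i = (sqrt(162) + m_i)/d_i and (m_0, d_0) = (0, 1): a_0 = floor(sqrt(162)) = 12, since 12^2 = 144 <= 162 < 169 = 13^2.
Iterate m_{i+1} = d_i*a_i - m_i, d_{i+1} = (162 - m_{i+1}^2)/d_i, a_{i+1} = floor((a_0 + m_{i+1})/d_{i+1}):
  m_1 = 1*12 - 0 = 12, d_1 = (162 - 12^2)/1 = 18/1 = 18, a_1 = floor((12 + 12)/18) = 1.
  m_2 = 18*1 - 12 = 6, d_2 = (162 - 6^2)/18 = 126/18 = 7, a_2 = floor((12 + 6)/7) = 2.
  m_3 = 7*2 - 6 = 8, d_3 = (162 - 8^2)/7 = 98/7 = 14, a_3 = floor((12 + 8)/14) = 1.
  m_4 = 14*1 - 8 = 6, d_4 = (162 - 6^2)/14 = 126/14 = 9, a_4 = floor((12 + 6)/9) = 2.
  m_5 = 9*2 - 6 = 12, d_5 = (162 - 12^2)/9 = 18/9 = 2, a_5 = floor((12 + 12)/2) = 12.
  m_6 = 2*12 - 12 = 12, d_6 = (162 - 12^2)/2 = 18/2 = 9, a_6 = floor((12 + 12)/9) = 2.
  m_7 = 9*2 - 12 = 6, d_7 = (162 - 6^2)/9 = 126/9 = 14, a_7 = floor((12 + 6)/14) = 1.
  m_8 = 14*1 - 6 = 8, d_8 = (162 - 8^2)/14 = 98/14 = 7, a_8 = floor((12 + 8)/7) = 2.
  m_9 = 7*2 - 8 = 6, d_9 = (162 - 6^2)/7 = 126/7 = 18, a_9 = floor((12 + 6)/18) = 1.
  m_10 = 18*1 - 6 = 12, d_10 = (162 - 12^2)/18 = 18/18 = 1, a_10 = floor((12 + 12)/1) = 24.
  m_11 = 1*24 - 12 = 12, d_11 = (162 - 12^2)/1 = 18/1 = 18: (m_11, d_11) = (m_1, d_1) = (12, 18), so from here the quotients repeat a_1, ..., a_10; the period length is 10.
So sqrt(162) = [12; (1, 2, 1, 2, 12, 2, 1, 2, 1, 24)] with period length k = 10.
k is even, so the fundamental solution of x^2 - 162y^2 = 1 is (p_{k-1}, q_{k-1}) = (p_9, q_9); compute convergents through index 9.
Convergents (p_i = a_i*p_{i-1} + p_{i-2}, q_i = a_i*q_{i-1} + q_{i-2} with p_{-2}=0, p_{-1}=1, q_{-2}=1, q_{-1}=0):
  i=0: a_0=12, p_0 = 12*1 + 0 = 12, q_0 = 12*0 + 1 = 1.
  i=1: a_1=1, p_1 = 1*12 + 1 = 13, q_1 = 1*1 + 0 = 1.
  i=2: a_2=2, p_2 = 2*13 + 12 = 38, q_2 = 2*1 + 1 = 3.
  i=3: a_3=1, p_3 = 1*38 + 13 = 51, q_3 = 1*3 + 1 = 4.
  i=4: a_4=2, p_4 = 2*51 + 38 = 140, q_4 = 2*4 + 3 = 11.
  i=5: a_5=12, p_5 = 12*140 + 51 = 1731, q_5 = 12*11 + 4 = 136.
  i=6: a_6=2, p_6 = 2*1731 + 140 = 3602, q_6 = 2*136 + 11 = 283.
  i=7: a_7=1, p_7 = 1*3602 + 1731 = 5333, q_7 = 1*283 + 136 = 419.
  i=8: a_8=2, p_8 = 2*5333 + 3602 = 14268, q_8 = 2*419 + 283 = 1121.
  i=9: a_9=1, p_9 = 1*14268 + 5333 = 19601, q_9 = 1*1121 + 419 = 1540.
Check: 19601^2 - 162*1540^2 = 384199201 - 384199200 = 1, so (x, y) = (19601, 1540) solves the equation, and by the theorem it is the least positive solution.

(x, y) = (19601, 1540)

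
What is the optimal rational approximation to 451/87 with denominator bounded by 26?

57/11

Expand x = 451/87 as a continued fraction with the Euclidean algorithm:
  451 = 5*87 + 16, so a_0 = 5.
  87 = 5*16 + 7, so a_1 = 5.
  16 = 2*7 + 2, so a_2 = 2.
  7 = 3*2 + 1, so a_3 = 3.
  2 = 2*1 + 0, so a_4 = 2.
so x = [5; 5, 2, 3, 2].
Convergents (p_i = a_i*p_{i-1} + p_{i-2}, q_i = a_i*q_{i-1} + q_{i-2} with p_{-2}=0, p_{-1}=1, q_{-2}=1, q_{-1}=0), until the denominator exceeds 26:
  i=0: a_0=5, p_0 = 5*1 + 0 = 5, q_0 = 5*0 + 1 = 1.
  i=1: a_1=5, p_1 = 5*5 + 1 = 26, q_1 = 5*1 + 0 = 5.
  i=2: a_2=2, p_2 = 2*26 + 5 = 57, q_2 = 2*5 + 1 = 11.
  i=3: a_3=3, p_3 = 3*57 + 26 = 197, q_3 = 3*11 + 5 = 38.
q_3 = 38 > 26, so the last convergent with denominator <= 26 is p_2/q_2 = 57/11.
The closest fraction with denominator <= 26 is either p_2/q_2 or the intermediate fraction (k*p_2 + p_1)/(k*q_2 + q_1) with the largest k >= 1 whose denominator stays <= 26; these approach x as k grows, and every other convergent or intermediate fraction in range is farther away.
Largest k: floor((26 - q_1)/q_2) = floor((26 - 5)/11) = 1.
That gives (1*57 + 26)/(1*11 + 5) = 83/16.
Compare the errors: |x - 57/11| = |451*11 - 57*87|/(87*11) = 2/957, and |x - 83/16| = |451*16 - 83*87|/(87*16) = 5/1392.
Cross-multiplying, 2*1392 = 2784 < 4785 = 5*957, so 2/957 is smaller: the convergent 57/11 is closer to x than 83/16.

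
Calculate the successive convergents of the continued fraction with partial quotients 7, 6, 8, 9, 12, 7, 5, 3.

Using the convergent recurrence p_i = a_i*p_{i-1} + p_{i-2}, q_i = a_i*q_{i-1} + q_{i-2} with p_{-2}=0, p_{-1}=1, q_{-2}=1, q_{-1}=0:
  i=0: a_0=7, p_0 = 7*1 + 0 = 7, q_0 = 7*0 + 1 = 1.
  i=1: a_1=6, p_1 = 6*7 + 1 = 43, q_1 = 6*1 + 0 = 6.
  i=2: a_2=8, p_2 = 8*43 + 7 = 351, q_2 = 8*6 + 1 = 49.
  i=3: a_3=9, p_3 = 9*351 + 43 = 3202, q_3 = 9*49 + 6 = 447.
  i=4: a_4=12, p_4 = 12*3202 + 351 = 38775, q_4 = 12*447 + 49 = 5413.
  i=5: a_5=7, p_5 = 7*38775 + 3202 = 274627, q_5 = 7*5413 + 447 = 38338.
  i=6: a_6=5, p_6 = 5*274627 + 38775 = 1411910, q_6 = 5*38338 + 5413 = 197103.
  i=7: a_7=3, p_7 = 3*1411910 + 274627 = 4510357, q_7 = 3*197103 + 38338 = 629647.

7/1, 43/6, 351/49, 3202/447, 38775/5413, 274627/38338, 1411910/197103, 4510357/629647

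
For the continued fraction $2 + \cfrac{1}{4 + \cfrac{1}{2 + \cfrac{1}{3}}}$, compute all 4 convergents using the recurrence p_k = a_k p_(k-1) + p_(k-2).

2/1, 9/4, 20/9, 69/31

Using the convergent recurrence p_i = a_i*p_{i-1} + p_{i-2}, q_i = a_i*q_{i-1} + q_{i-2} with p_{-2}=0, p_{-1}=1, q_{-2}=1, q_{-1}=0:
  i=0: a_0=2, p_0 = 2*1 + 0 = 2, q_0 = 2*0 + 1 = 1.
  i=1: a_1=4, p_1 = 4*2 + 1 = 9, q_1 = 4*1 + 0 = 4.
  i=2: a_2=2, p_2 = 2*9 + 2 = 20, q_2 = 2*4 + 1 = 9.
  i=3: a_3=3, p_3 = 3*20 + 9 = 69, q_3 = 3*9 + 4 = 31.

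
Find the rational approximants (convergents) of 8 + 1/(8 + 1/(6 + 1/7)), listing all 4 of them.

8/1, 65/8, 398/49, 2851/351

Using the convergent recurrence p_i = a_i*p_{i-1} + p_{i-2}, q_i = a_i*q_{i-1} + q_{i-2} with p_{-2}=0, p_{-1}=1, q_{-2}=1, q_{-1}=0:
  i=0: a_0=8, p_0 = 8*1 + 0 = 8, q_0 = 8*0 + 1 = 1.
  i=1: a_1=8, p_1 = 8*8 + 1 = 65, q_1 = 8*1 + 0 = 8.
  i=2: a_2=6, p_2 = 6*65 + 8 = 398, q_2 = 6*8 + 1 = 49.
  i=3: a_3=7, p_3 = 7*398 + 65 = 2851, q_3 = 7*49 + 8 = 351.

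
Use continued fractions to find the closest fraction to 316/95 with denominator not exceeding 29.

93/28

Expand x = 316/95 as a continued fraction with the Euclidean algorithm:
  316 = 3*95 + 31, so a_0 = 3.
  95 = 3*31 + 2, so a_1 = 3.
  31 = 15*2 + 1, so a_2 = 15.
  2 = 2*1 + 0, so a_3 = 2.
so x = [3; 3, 15, 2].
Convergents (p_i = a_i*p_{i-1} + p_{i-2}, q_i = a_i*q_{i-1} + q_{i-2} with p_{-2}=0, p_{-1}=1, q_{-2}=1, q_{-1}=0), until the denominator exceeds 29:
  i=0: a_0=3, p_0 = 3*1 + 0 = 3, q_0 = 3*0 + 1 = 1.
  i=1: a_1=3, p_1 = 3*3 + 1 = 10, q_1 = 3*1 + 0 = 3.
  i=2: a_2=15, p_2 = 15*10 + 3 = 153, q_2 = 15*3 + 1 = 46.
q_2 = 46 > 29, so the last convergent with denominator <= 29 is p_1/q_1 = 10/3.
The closest fraction with denominator <= 29 is either p_1/q_1 or the intermediate fraction (k*p_1 + p_0)/(k*q_1 + q_0) with the largest k >= 1 whose denominator stays <= 29; these approach x as k grows, and every other convergent or intermediate fraction in range is farther away.
Largest k: floor((29 - q_0)/q_1) = floor((29 - 1)/3) = 9.
That gives (9*10 + 3)/(9*3 + 1) = 93/28.
Compare the errors: |x - 10/3| = |316*3 - 10*95|/(95*3) = 2/285, and |x - 93/28| = |316*28 - 93*95|/(95*28) = 13/2660.
Cross-multiplying, 13*285 = 3705 < 5320 = 2*2660, so 13/2660 is smaller: the intermediate fraction 93/28 is closer to x than 10/3.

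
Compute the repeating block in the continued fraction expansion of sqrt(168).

Write x_i = (sqrt(168) + m_i)/d_i with (m_0, d_0) = (0, 1). a_0 = floor(sqrt(168)) = 12, since 12^2 = 144 <= 168 < 169 = 13^2.
Iterate m_{i+1} = d_i*a_i - m_i, d_{i+1} = (168 - m_{i+1}^2)/d_i, a_{i+1} = floor((a_0 + m_{i+1})/d_{i+1}):
  m_1 = 1*12 - 0 = 12, d_1 = (168 - 12^2)/1 = 24/1 = 24, a_1 = floor((12 + 12)/24) = 1.
  m_2 = 24*1 - 12 = 12, d_2 = (168 - 12^2)/24 = 24/24 = 1, a_2 = floor((12 + 12)/1) = 24.
  m_3 = 1*24 - 12 = 12, d_3 = (168 - 12^2)/1 = 24/1 = 24: (m_3, d_3) = (m_1, d_1) = (12, 24), so from here the quotients repeat a_1, a_2; the period length is 2.
Hence the expansion of sqrt(168) is a_0 = 12 followed by the repeating block 1, 24 (period 2).

[12; (1, 24)]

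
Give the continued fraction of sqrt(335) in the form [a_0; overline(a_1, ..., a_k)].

[18; overline(3, 3, 3, 36)]

Write x_i = (sqrt(335) + m_i)/d_i with (m_0, d_0) = (0, 1). a_0 = floor(sqrt(335)) = 18, since 18^2 = 324 <= 335 < 361 = 19^2.
Iterate m_{i+1} = d_i*a_i - m_i, d_{i+1} = (335 - m_{i+1}^2)/d_i, a_{i+1} = floor((a_0 + m_{i+1})/d_{i+1}):
  m_1 = 1*18 - 0 = 18, d_1 = (335 - 18^2)/1 = 11/1 = 11, a_1 = floor((18 + 18)/11) = 3.
  m_2 = 11*3 - 18 = 15, d_2 = (335 - 15^2)/11 = 110/11 = 10, a_2 = floor((18 + 15)/10) = 3.
  m_3 = 10*3 - 15 = 15, d_3 = (335 - 15^2)/10 = 110/10 = 11, a_3 = floor((18 + 15)/11) = 3.
  m_4 = 11*3 - 15 = 18, d_4 = (335 - 18^2)/11 = 11/11 = 1, a_4 = floor((18 + 18)/1) = 36.
  m_5 = 1*36 - 18 = 18, d_5 = (335 - 18^2)/1 = 11/1 = 11: (m_5, d_5) = (m_1, d_1) = (18, 11), so from here the quotients repeat a_1, ..., a_4; the period length is 4.
Hence the expansion of sqrt(335) is a_0 = 18 followed by the repeating block 3, 3, 3, 36 (period 4).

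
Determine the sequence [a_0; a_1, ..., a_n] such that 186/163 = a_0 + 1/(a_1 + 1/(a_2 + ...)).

[1; 7, 11, 2]

Run the Euclidean algorithm on 186 and 163; the successive quotients are the partial quotients a_0, a_1, ... (each step inverts the fractional part left over by the previous one):
  186 = 1*163 + 23, so a_0 = 1.
  163 = 7*23 + 2, so a_1 = 7.
  23 = 11*2 + 1, so a_2 = 11.
  2 = 2*1 + 0, so a_3 = 2.
The remainder reaches 0 after 4 divisions, so the expansion has 4 partial quotients, read off in order.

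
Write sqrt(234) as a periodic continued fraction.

Write x_i = (sqrt(234) + m_i)/d_i with (m_0, d_0) = (0, 1). a_0 = floor(sqrt(234)) = 15, since 15^2 = 225 <= 234 < 256 = 16^2.
Iterate m_{i+1} = d_i*a_i - m_i, d_{i+1} = (234 - m_{i+1}^2)/d_i, a_{i+1} = floor((a_0 + m_{i+1})/d_{i+1}):
  m_1 = 1*15 - 0 = 15, d_1 = (234 - 15^2)/1 = 9/1 = 9, a_1 = floor((15 + 15)/9) = 3.
  m_2 = 9*3 - 15 = 12, d_2 = (234 - 12^2)/9 = 90/9 = 10, a_2 = floor((15 + 12)/10) = 2.
  m_3 = 10*2 - 12 = 8, d_3 = (234 - 8^2)/10 = 170/10 = 17, a_3 = floor((15 + 8)/17) = 1.
  m_4 = 17*1 - 8 = 9, d_4 = (234 - 9^2)/17 = 153/17 = 9, a_4 = floor((15 + 9)/9) = 2.
  m_5 = 9*2 - 9 = 9, d_5 = (234 - 9^2)/9 = 153/9 = 17, a_5 = floor((15 + 9)/17) = 1.
  m_6 = 17*1 - 9 = 8, d_6 = (234 - 8^2)/17 = 170/17 = 10, a_6 = floor((15 + 8)/10) = 2.
  m_7 = 10*2 - 8 = 12, d_7 = (234 - 12^2)/10 = 90/10 = 9, a_7 = floor((15 + 12)/9) = 3.
  m_8 = 9*3 - 12 = 15, d_8 = (234 - 15^2)/9 = 9/9 = 1, a_8 = floor((15 + 15)/1) = 30.
  m_9 = 1*30 - 15 = 15, d_9 = (234 - 15^2)/1 = 9/1 = 9: (m_9, d_9) = (m_1, d_1) = (15, 9), so from here the quotients repeat a_1, ..., a_8; the period length is 8.
Hence the expansion of sqrt(234) is a_0 = 15 followed by the repeating block 3, 2, 1, 2, 1, 2, 3, 30 (period 8).

[15; (3, 2, 1, 2, 1, 2, 3, 30)]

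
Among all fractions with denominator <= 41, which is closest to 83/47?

53/30

Expand x = 83/47 as a continued fraction with the Euclidean algorithm:
  83 = 1*47 + 36, so a_0 = 1.
  47 = 1*36 + 11, so a_1 = 1.
  36 = 3*11 + 3, so a_2 = 3.
  11 = 3*3 + 2, so a_3 = 3.
  3 = 1*2 + 1, so a_4 = 1.
  2 = 2*1 + 0, so a_5 = 2.
so x = [1; 1, 3, 3, 1, 2].
Convergents (p_i = a_i*p_{i-1} + p_{i-2}, q_i = a_i*q_{i-1} + q_{i-2} with p_{-2}=0, p_{-1}=1, q_{-2}=1, q_{-1}=0), until the denominator exceeds 41:
  i=0: a_0=1, p_0 = 1*1 + 0 = 1, q_0 = 1*0 + 1 = 1.
  i=1: a_1=1, p_1 = 1*1 + 1 = 2, q_1 = 1*1 + 0 = 1.
  i=2: a_2=3, p_2 = 3*2 + 1 = 7, q_2 = 3*1 + 1 = 4.
  i=3: a_3=3, p_3 = 3*7 + 2 = 23, q_3 = 3*4 + 1 = 13.
  i=4: a_4=1, p_4 = 1*23 + 7 = 30, q_4 = 1*13 + 4 = 17.
  i=5: a_5=2, p_5 = 2*30 + 23 = 83, q_5 = 2*17 + 13 = 47.
q_5 = 47 > 41, so the last convergent with denominator <= 41 is p_4/q_4 = 30/17.
The closest fraction with denominator <= 41 is either p_4/q_4 or the intermediate fraction (k*p_4 + p_3)/(k*q_4 + q_3) with the largest k >= 1 whose denominator stays <= 41; these approach x as k grows, and every other convergent or intermediate fraction in range is farther away.
Largest k: floor((41 - q_3)/q_4) = floor((41 - 13)/17) = 1.
That gives (1*30 + 23)/(1*17 + 13) = 53/30.
Compare the errors: |x - 30/17| = |83*17 - 30*47|/(47*17) = 1/799, and |x - 53/30| = |83*30 - 53*47|/(47*30) = 1/1410.
Cross-multiplying, 1*799 = 799 < 1410 = 1*1410, so 1/1410 is smaller: the intermediate fraction 53/30 is closer to x than 30/17.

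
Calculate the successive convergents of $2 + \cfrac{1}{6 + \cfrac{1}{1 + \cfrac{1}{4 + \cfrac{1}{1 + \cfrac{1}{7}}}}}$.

Using the convergent recurrence p_i = a_i*p_{i-1} + p_{i-2}, q_i = a_i*q_{i-1} + q_{i-2} with p_{-2}=0, p_{-1}=1, q_{-2}=1, q_{-1}=0:
  i=0: a_0=2, p_0 = 2*1 + 0 = 2, q_0 = 2*0 + 1 = 1.
  i=1: a_1=6, p_1 = 6*2 + 1 = 13, q_1 = 6*1 + 0 = 6.
  i=2: a_2=1, p_2 = 1*13 + 2 = 15, q_2 = 1*6 + 1 = 7.
  i=3: a_3=4, p_3 = 4*15 + 13 = 73, q_3 = 4*7 + 6 = 34.
  i=4: a_4=1, p_4 = 1*73 + 15 = 88, q_4 = 1*34 + 7 = 41.
  i=5: a_5=7, p_5 = 7*88 + 73 = 689, q_5 = 7*41 + 34 = 321.

2/1, 13/6, 15/7, 73/34, 88/41, 689/321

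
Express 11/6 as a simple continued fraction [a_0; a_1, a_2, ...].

[1; 1, 5]

Run the Euclidean algorithm on 11 and 6; the successive quotients are the partial quotients a_0, a_1, ... (each step inverts the fractional part left over by the previous one):
  11 = 1*6 + 5, so a_0 = 1.
  6 = 1*5 + 1, so a_1 = 1.
  5 = 5*1 + 0, so a_2 = 5.
The remainder reaches 0 after 3 divisions, so the expansion has 3 partial quotients, read off in order.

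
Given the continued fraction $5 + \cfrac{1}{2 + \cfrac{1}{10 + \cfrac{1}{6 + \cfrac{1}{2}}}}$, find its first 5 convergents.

5/1, 11/2, 115/21, 701/128, 1517/277

Using the convergent recurrence p_i = a_i*p_{i-1} + p_{i-2}, q_i = a_i*q_{i-1} + q_{i-2} with p_{-2}=0, p_{-1}=1, q_{-2}=1, q_{-1}=0:
  i=0: a_0=5, p_0 = 5*1 + 0 = 5, q_0 = 5*0 + 1 = 1.
  i=1: a_1=2, p_1 = 2*5 + 1 = 11, q_1 = 2*1 + 0 = 2.
  i=2: a_2=10, p_2 = 10*11 + 5 = 115, q_2 = 10*2 + 1 = 21.
  i=3: a_3=6, p_3 = 6*115 + 11 = 701, q_3 = 6*21 + 2 = 128.
  i=4: a_4=2, p_4 = 2*701 + 115 = 1517, q_4 = 2*128 + 21 = 277.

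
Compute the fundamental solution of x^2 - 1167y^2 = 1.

First expand sqrt(1167) as a continued fraction. With x_i = (sqrt(1167) + m_i)/d_i and (m_0, d_0) = (0, 1): a_0 = floor(sqrt(1167)) = 34, since 34^2 = 1156 <= 1167 < 1225 = 35^2.
Iterate m_{i+1} = d_i*a_i - m_i, d_{i+1} = (1167 - m_{i+1}^2)/d_i, a_{i+1} = floor((a_0 + m_{i+1})/d_{i+1}):
  m_1 = 1*34 - 0 = 34, d_1 = (1167 - 34^2)/1 = 11/1 = 11, a_1 = floor((34 + 34)/11) = 6.
  m_2 = 11*6 - 34 = 32, d_2 = (1167 - 32^2)/11 = 143/11 = 13, a_2 = floor((34 + 32)/13) = 5.
  m_3 = 13*5 - 32 = 33, d_3 = (1167 - 33^2)/13 = 78/13 = 6, a_3 = floor((34 + 33)/6) = 11.
  m_4 = 6*11 - 33 = 33, d_4 = (1167 - 33^2)/6 = 78/6 = 13, a_4 = floor((34 + 33)/13) = 5.
  m_5 = 13*5 - 33 = 32, d_5 = (1167 - 32^2)/13 = 143/13 = 11, a_5 = floor((34 + 32)/11) = 6.
  m_6 = 11*6 - 32 = 34, d_6 = (1167 - 34^2)/11 = 11/11 = 1, a_6 = floor((34 + 34)/1) = 68.
  m_7 = 1*68 - 34 = 34, d_7 = (1167 - 34^2)/1 = 11/1 = 11: (m_7, d_7) = (m_1, d_1) = (34, 11), so from here the quotients repeat a_1, ..., a_6; the period length is 6.
So sqrt(1167) = [34; (6, 5, 11, 5, 6, 68)] with period length k = 6.
k is even, so the fundamental solution of x^2 - 1167y^2 = 1 is (p_{k-1}, q_{k-1}) = (p_5, q_5); compute convergents through index 5.
Convergents (p_i = a_i*p_{i-1} + p_{i-2}, q_i = a_i*q_{i-1} + q_{i-2} with p_{-2}=0, p_{-1}=1, q_{-2}=1, q_{-1}=0):
  i=0: a_0=34, p_0 = 34*1 + 0 = 34, q_0 = 34*0 + 1 = 1.
  i=1: a_1=6, p_1 = 6*34 + 1 = 205, q_1 = 6*1 + 0 = 6.
  i=2: a_2=5, p_2 = 5*205 + 34 = 1059, q_2 = 5*6 + 1 = 31.
  i=3: a_3=11, p_3 = 11*1059 + 205 = 11854, q_3 = 11*31 + 6 = 347.
  i=4: a_4=5, p_4 = 5*11854 + 1059 = 60329, q_4 = 5*347 + 31 = 1766.
  i=5: a_5=6, p_5 = 6*60329 + 11854 = 373828, q_5 = 6*1766 + 347 = 10943.
Check: 373828^2 - 1167*10943^2 = 139747373584 - 139747373583 = 1, so (x, y) = (373828, 10943) solves the equation, and by the theorem it is the least positive solution.

(x, y) = (373828, 10943)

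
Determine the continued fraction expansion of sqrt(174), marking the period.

Write x_i = (sqrt(174) + m_i)/d_i with (m_0, d_0) = (0, 1). a_0 = floor(sqrt(174)) = 13, since 13^2 = 169 <= 174 < 196 = 14^2.
Iterate m_{i+1} = d_i*a_i - m_i, d_{i+1} = (174 - m_{i+1}^2)/d_i, a_{i+1} = floor((a_0 + m_{i+1})/d_{i+1}):
  m_1 = 1*13 - 0 = 13, d_1 = (174 - 13^2)/1 = 5/1 = 5, a_1 = floor((13 + 13)/5) = 5.
  m_2 = 5*5 - 13 = 12, d_2 = (174 - 12^2)/5 = 30/5 = 6, a_2 = floor((13 + 12)/6) = 4.
  m_3 = 6*4 - 12 = 12, d_3 = (174 - 12^2)/6 = 30/6 = 5, a_3 = floor((13 + 12)/5) = 5.
  m_4 = 5*5 - 12 = 13, d_4 = (174 - 13^2)/5 = 5/5 = 1, a_4 = floor((13 + 13)/1) = 26.
  m_5 = 1*26 - 13 = 13, d_5 = (174 - 13^2)/1 = 5/1 = 5: (m_5, d_5) = (m_1, d_1) = (13, 5), so from here the quotients repeat a_1, ..., a_4; the period length is 4.
Hence the expansion of sqrt(174) is a_0 = 13 followed by the repeating block 5, 4, 5, 26 (period 4).

[13; (5, 4, 5, 26)]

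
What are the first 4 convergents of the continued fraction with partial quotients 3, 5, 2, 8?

3/1, 16/5, 35/11, 296/93

Using the convergent recurrence p_i = a_i*p_{i-1} + p_{i-2}, q_i = a_i*q_{i-1} + q_{i-2} with p_{-2}=0, p_{-1}=1, q_{-2}=1, q_{-1}=0:
  i=0: a_0=3, p_0 = 3*1 + 0 = 3, q_0 = 3*0 + 1 = 1.
  i=1: a_1=5, p_1 = 5*3 + 1 = 16, q_1 = 5*1 + 0 = 5.
  i=2: a_2=2, p_2 = 2*16 + 3 = 35, q_2 = 2*5 + 1 = 11.
  i=3: a_3=8, p_3 = 8*35 + 16 = 296, q_3 = 8*11 + 5 = 93.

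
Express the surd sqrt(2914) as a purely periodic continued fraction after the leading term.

Write x_i = (sqrt(2914) + m_i)/d_i with (m_0, d_0) = (0, 1). a_0 = floor(sqrt(2914)) = 53, since 53^2 = 2809 <= 2914 < 2916 = 54^2.
Iterate m_{i+1} = d_i*a_i - m_i, d_{i+1} = (2914 - m_{i+1}^2)/d_i, a_{i+1} = floor((a_0 + m_{i+1})/d_{i+1}):
  m_1 = 1*53 - 0 = 53, d_1 = (2914 - 53^2)/1 = 105/1 = 105, a_1 = floor((53 + 53)/105) = 1.
  m_2 = 105*1 - 53 = 52, d_2 = (2914 - 52^2)/105 = 210/105 = 2, a_2 = floor((53 + 52)/2) = 52.
  m_3 = 2*52 - 52 = 52, d_3 = (2914 - 52^2)/2 = 210/2 = 105, a_3 = floor((53 + 52)/105) = 1.
  m_4 = 105*1 - 52 = 53, d_4 = (2914 - 53^2)/105 = 105/105 = 1, a_4 = floor((53 + 53)/1) = 106.
  m_5 = 1*106 - 53 = 53, d_5 = (2914 - 53^2)/1 = 105/1 = 105: (m_5, d_5) = (m_1, d_1) = (53, 105), so from here the quotients repeat a_1, ..., a_4; the period length is 4.
Hence the expansion of sqrt(2914) is a_0 = 53 followed by the repeating block 1, 52, 1, 106 (period 4).

[53; (1, 52, 1, 106)]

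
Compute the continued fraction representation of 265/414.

Run the Euclidean algorithm on 265 and 414; the successive quotients are the partial quotients a_0, a_1, ... (each step inverts the fractional part left over by the previous one):
  265 = 0*414 + 265, so a_0 = 0.
  414 = 1*265 + 149, so a_1 = 1.
  265 = 1*149 + 116, so a_2 = 1.
  149 = 1*116 + 33, so a_3 = 1.
  116 = 3*33 + 17, so a_4 = 3.
  33 = 1*17 + 16, so a_5 = 1.
  17 = 1*16 + 1, so a_6 = 1.
  16 = 16*1 + 0, so a_7 = 16.
The remainder reaches 0 after 8 divisions, so the expansion has 8 partial quotients, read off in order.

[0; 1, 1, 1, 3, 1, 1, 16]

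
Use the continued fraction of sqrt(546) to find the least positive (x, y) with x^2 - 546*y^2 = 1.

(x, y) = (701, 30)

First expand sqrt(546) as a continued fraction. With x_i = (sqrt(546) + m_i)/d_i and (m_0, d_0) = (0, 1): a_0 = floor(sqrt(546)) = 23, since 23^2 = 529 <= 546 < 576 = 24^2.
Iterate m_{i+1} = d_i*a_i - m_i, d_{i+1} = (546 - m_{i+1}^2)/d_i, a_{i+1} = floor((a_0 + m_{i+1})/d_{i+1}):
  m_1 = 1*23 - 0 = 23, d_1 = (546 - 23^2)/1 = 17/1 = 17, a_1 = floor((23 + 23)/17) = 2.
  m_2 = 17*2 - 23 = 11, d_2 = (546 - 11^2)/17 = 425/17 = 25, a_2 = floor((23 + 11)/25) = 1.
  m_3 = 25*1 - 11 = 14, d_3 = (546 - 14^2)/25 = 350/25 = 14, a_3 = floor((23 + 14)/14) = 2.
  m_4 = 14*2 - 14 = 14, d_4 = (546 - 14^2)/14 = 350/14 = 25, a_4 = floor((23 + 14)/25) = 1.
  m_5 = 25*1 - 14 = 11, d_5 = (546 - 11^2)/25 = 425/25 = 17, a_5 = floor((23 + 11)/17) = 2.
  m_6 = 17*2 - 11 = 23, d_6 = (546 - 23^2)/17 = 17/17 = 1, a_6 = floor((23 + 23)/1) = 46.
  m_7 = 1*46 - 23 = 23, d_7 = (546 - 23^2)/1 = 17/1 = 17: (m_7, d_7) = (m_1, d_1) = (23, 17), so from here the quotients repeat a_1, ..., a_6; the period length is 6.
So sqrt(546) = [23; (2, 1, 2, 1, 2, 46)] with period length k = 6.
k is even, so the fundamental solution of x^2 - 546y^2 = 1 is (p_{k-1}, q_{k-1}) = (p_5, q_5); compute convergents through index 5.
Convergents (p_i = a_i*p_{i-1} + p_{i-2}, q_i = a_i*q_{i-1} + q_{i-2} with p_{-2}=0, p_{-1}=1, q_{-2}=1, q_{-1}=0):
  i=0: a_0=23, p_0 = 23*1 + 0 = 23, q_0 = 23*0 + 1 = 1.
  i=1: a_1=2, p_1 = 2*23 + 1 = 47, q_1 = 2*1 + 0 = 2.
  i=2: a_2=1, p_2 = 1*47 + 23 = 70, q_2 = 1*2 + 1 = 3.
  i=3: a_3=2, p_3 = 2*70 + 47 = 187, q_3 = 2*3 + 2 = 8.
  i=4: a_4=1, p_4 = 1*187 + 70 = 257, q_4 = 1*8 + 3 = 11.
  i=5: a_5=2, p_5 = 2*257 + 187 = 701, q_5 = 2*11 + 8 = 30.
Check: 701^2 - 546*30^2 = 491401 - 491400 = 1, so (x, y) = (701, 30) solves the equation, and by the theorem it is the least positive solution.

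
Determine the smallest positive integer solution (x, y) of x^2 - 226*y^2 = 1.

First expand sqrt(226) as a continued fraction. With x_i = (sqrt(226) + m_i)/d_i and (m_0, d_0) = (0, 1): a_0 = floor(sqrt(226)) = 15, since 15^2 = 225 <= 226 < 256 = 16^2.
Iterate m_{i+1} = d_i*a_i - m_i, d_{i+1} = (226 - m_{i+1}^2)/d_i, a_{i+1} = floor((a_0 + m_{i+1})/d_{i+1}):
  m_1 = 1*15 - 0 = 15, d_1 = (226 - 15^2)/1 = 1/1 = 1, a_1 = floor((15 + 15)/1) = 30.
  m_2 = 1*30 - 15 = 15, d_2 = (226 - 15^2)/1 = 1/1 = 1: (m_2, d_2) = (m_1, d_1) = (15, 1), so from here the quotient a_1 repeats; the period length is 1.
So sqrt(226) = [15; (30)] with period length k = 1.
k is odd, so (p_{k-1}, q_{k-1}) only solves x^2 - 226y^2 = -1 and the fundamental solution of x^2 - 226y^2 = 1 is (p_{2k-1}, q_{2k-1}) = (p_1, q_1); compute convergents through index 1, running through the period twice.
Convergents (p_i = a_i*p_{i-1} + p_{i-2}, q_i = a_i*q_{i-1} + q_{i-2} with p_{-2}=0, p_{-1}=1, q_{-2}=1, q_{-1}=0):
  i=0: a_0=15, p_0 = 15*1 + 0 = 15, q_0 = 15*0 + 1 = 1.
  i=1: a_1=30, p_1 = 30*15 + 1 = 451, q_1 = 30*1 + 0 = 30.
Indeed p_0^2 - 226*q_0^2 = 225 - 226 = -1, not +1.
Check: 451^2 - 226*30^2 = 203401 - 203400 = 1, so (x, y) = (451, 30) solves the equation, and by the theorem it is the least positive solution.

(x, y) = (451, 30)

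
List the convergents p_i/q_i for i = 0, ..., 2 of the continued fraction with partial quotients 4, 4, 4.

Using the convergent recurrence p_i = a_i*p_{i-1} + p_{i-2}, q_i = a_i*q_{i-1} + q_{i-2} with p_{-2}=0, p_{-1}=1, q_{-2}=1, q_{-1}=0:
  i=0: a_0=4, p_0 = 4*1 + 0 = 4, q_0 = 4*0 + 1 = 1.
  i=1: a_1=4, p_1 = 4*4 + 1 = 17, q_1 = 4*1 + 0 = 4.
  i=2: a_2=4, p_2 = 4*17 + 4 = 72, q_2 = 4*4 + 1 = 17.

4/1, 17/4, 72/17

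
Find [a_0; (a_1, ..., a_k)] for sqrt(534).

Write x_i = (sqrt(534) + m_i)/d_i with (m_0, d_0) = (0, 1). a_0 = floor(sqrt(534)) = 23, since 23^2 = 529 <= 534 < 576 = 24^2.
Iterate m_{i+1} = d_i*a_i - m_i, d_{i+1} = (534 - m_{i+1}^2)/d_i, a_{i+1} = floor((a_0 + m_{i+1})/d_{i+1}):
  m_1 = 1*23 - 0 = 23, d_1 = (534 - 23^2)/1 = 5/1 = 5, a_1 = floor((23 + 23)/5) = 9.
  m_2 = 5*9 - 23 = 22, d_2 = (534 - 22^2)/5 = 50/5 = 10, a_2 = floor((23 + 22)/10) = 4.
  m_3 = 10*4 - 22 = 18, d_3 = (534 - 18^2)/10 = 210/10 = 21, a_3 = floor((23 + 18)/21) = 1.
  m_4 = 21*1 - 18 = 3, d_4 = (534 - 3^2)/21 = 525/21 = 25, a_4 = floor((23 + 3)/25) = 1.
  m_5 = 25*1 - 3 = 22, d_5 = (534 - 22^2)/25 = 50/25 = 2, a_5 = floor((23 + 22)/2) = 22.
  m_6 = 2*22 - 22 = 22, d_6 = (534 - 22^2)/2 = 50/2 = 25, a_6 = floor((23 + 22)/25) = 1.
  m_7 = 25*1 - 22 = 3, d_7 = (534 - 3^2)/25 = 525/25 = 21, a_7 = floor((23 + 3)/21) = 1.
  m_8 = 21*1 - 3 = 18, d_8 = (534 - 18^2)/21 = 210/21 = 10, a_8 = floor((23 + 18)/10) = 4.
  m_9 = 10*4 - 18 = 22, d_9 = (534 - 22^2)/10 = 50/10 = 5, a_9 = floor((23 + 22)/5) = 9.
  m_10 = 5*9 - 22 = 23, d_10 = (534 - 23^2)/5 = 5/5 = 1, a_10 = floor((23 + 23)/1) = 46.
  m_11 = 1*46 - 23 = 23, d_11 = (534 - 23^2)/1 = 5/1 = 5: (m_11, d_11) = (m_1, d_1) = (23, 5), so from here the quotients repeat a_1, ..., a_10; the period length is 10.
Hence the expansion of sqrt(534) is a_0 = 23 followed by the repeating block 9, 4, 1, 1, 22, 1, 1, 4, 9, 46 (period 10).

[23; (9, 4, 1, 1, 22, 1, 1, 4, 9, 46)]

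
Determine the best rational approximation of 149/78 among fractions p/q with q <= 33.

Expand x = 149/78 as a continued fraction with the Euclidean algorithm:
  149 = 1*78 + 71, so a_0 = 1.
  78 = 1*71 + 7, so a_1 = 1.
  71 = 10*7 + 1, so a_2 = 10.
  7 = 7*1 + 0, so a_3 = 7.
so x = [1; 1, 10, 7].
Convergents (p_i = a_i*p_{i-1} + p_{i-2}, q_i = a_i*q_{i-1} + q_{i-2} with p_{-2}=0, p_{-1}=1, q_{-2}=1, q_{-1}=0), until the denominator exceeds 33:
  i=0: a_0=1, p_0 = 1*1 + 0 = 1, q_0 = 1*0 + 1 = 1.
  i=1: a_1=1, p_1 = 1*1 + 1 = 2, q_1 = 1*1 + 0 = 1.
  i=2: a_2=10, p_2 = 10*2 + 1 = 21, q_2 = 10*1 + 1 = 11.
  i=3: a_3=7, p_3 = 7*21 + 2 = 149, q_3 = 7*11 + 1 = 78.
q_3 = 78 > 33, so the last convergent with denominator <= 33 is p_2/q_2 = 21/11.
The closest fraction with denominator <= 33 is either p_2/q_2 or the intermediate fraction (k*p_2 + p_1)/(k*q_2 + q_1) with the largest k >= 1 whose denominator stays <= 33; these approach x as k grows, and every other convergent or intermediate fraction in range is farther away.
Largest k: floor((33 - q_1)/q_2) = floor((33 - 1)/11) = 2.
That gives (2*21 + 2)/(2*11 + 1) = 44/23.
Compare the errors: |x - 21/11| = |149*11 - 21*78|/(78*11) = 1/858, and |x - 44/23| = |149*23 - 44*78|/(78*23) = 5/1794.
Cross-multiplying, 1*1794 = 1794 < 4290 = 5*858, so 1/858 is smaller: the convergent 21/11 is closer to x than 44/23.

21/11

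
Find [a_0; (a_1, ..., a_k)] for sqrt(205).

Write x_i = (sqrt(205) + m_i)/d_i with (m_0, d_0) = (0, 1). a_0 = floor(sqrt(205)) = 14, since 14^2 = 196 <= 205 < 225 = 15^2.
Iterate m_{i+1} = d_i*a_i - m_i, d_{i+1} = (205 - m_{i+1}^2)/d_i, a_{i+1} = floor((a_0 + m_{i+1})/d_{i+1}):
  m_1 = 1*14 - 0 = 14, d_1 = (205 - 14^2)/1 = 9/1 = 9, a_1 = floor((14 + 14)/9) = 3.
  m_2 = 9*3 - 14 = 13, d_2 = (205 - 13^2)/9 = 36/9 = 4, a_2 = floor((14 + 13)/4) = 6.
  m_3 = 4*6 - 13 = 11, d_3 = (205 - 11^2)/4 = 84/4 = 21, a_3 = floor((14 + 11)/21) = 1.
  m_4 = 21*1 - 11 = 10, d_4 = (205 - 10^2)/21 = 105/21 = 5, a_4 = floor((14 + 10)/5) = 4.
  m_5 = 5*4 - 10 = 10, d_5 = (205 - 10^2)/5 = 105/5 = 21, a_5 = floor((14 + 10)/21) = 1.
  m_6 = 21*1 - 10 = 11, d_6 = (205 - 11^2)/21 = 84/21 = 4, a_6 = floor((14 + 11)/4) = 6.
  m_7 = 4*6 - 11 = 13, d_7 = (205 - 13^2)/4 = 36/4 = 9, a_7 = floor((14 + 13)/9) = 3.
  m_8 = 9*3 - 13 = 14, d_8 = (205 - 14^2)/9 = 9/9 = 1, a_8 = floor((14 + 14)/1) = 28.
  m_9 = 1*28 - 14 = 14, d_9 = (205 - 14^2)/1 = 9/1 = 9: (m_9, d_9) = (m_1, d_1) = (14, 9), so from here the quotients repeat a_1, ..., a_8; the period length is 8.
Hence the expansion of sqrt(205) is a_0 = 14 followed by the repeating block 3, 6, 1, 4, 1, 6, 3, 28 (period 8).

[14; (3, 6, 1, 4, 1, 6, 3, 28)]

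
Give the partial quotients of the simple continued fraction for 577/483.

Run the Euclidean algorithm on 577 and 483; the successive quotients are the partial quotients a_0, a_1, ... (each step inverts the fractional part left over by the previous one):
  577 = 1*483 + 94, so a_0 = 1.
  483 = 5*94 + 13, so a_1 = 5.
  94 = 7*13 + 3, so a_2 = 7.
  13 = 4*3 + 1, so a_3 = 4.
  3 = 3*1 + 0, so a_4 = 3.
The remainder reaches 0 after 5 divisions, so the expansion has 5 partial quotients, read off in order.

[1; 5, 7, 4, 3]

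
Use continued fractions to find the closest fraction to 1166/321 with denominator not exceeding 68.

Expand x = 1166/321 as a continued fraction with the Euclidean algorithm:
  1166 = 3*321 + 203, so a_0 = 3.
  321 = 1*203 + 118, so a_1 = 1.
  203 = 1*118 + 85, so a_2 = 1.
  118 = 1*85 + 33, so a_3 = 1.
  85 = 2*33 + 19, so a_4 = 2.
  33 = 1*19 + 14, so a_5 = 1.
  19 = 1*14 + 5, so a_6 = 1.
  14 = 2*5 + 4, so a_7 = 2.
  5 = 1*4 + 1, so a_8 = 1.
  4 = 4*1 + 0, so a_9 = 4.
so x = [3; 1, 1, 1, 2, 1, 1, 2, 1, 4].
Convergents (p_i = a_i*p_{i-1} + p_{i-2}, q_i = a_i*q_{i-1} + q_{i-2} with p_{-2}=0, p_{-1}=1, q_{-2}=1, q_{-1}=0), until the denominator exceeds 68:
  i=0: a_0=3, p_0 = 3*1 + 0 = 3, q_0 = 3*0 + 1 = 1.
  i=1: a_1=1, p_1 = 1*3 + 1 = 4, q_1 = 1*1 + 0 = 1.
  i=2: a_2=1, p_2 = 1*4 + 3 = 7, q_2 = 1*1 + 1 = 2.
  i=3: a_3=1, p_3 = 1*7 + 4 = 11, q_3 = 1*2 + 1 = 3.
  i=4: a_4=2, p_4 = 2*11 + 7 = 29, q_4 = 2*3 + 2 = 8.
  i=5: a_5=1, p_5 = 1*29 + 11 = 40, q_5 = 1*8 + 3 = 11.
  i=6: a_6=1, p_6 = 1*40 + 29 = 69, q_6 = 1*11 + 8 = 19.
  i=7: a_7=2, p_7 = 2*69 + 40 = 178, q_7 = 2*19 + 11 = 49.
  i=8: a_8=1, p_8 = 1*178 + 69 = 247, q_8 = 1*49 + 19 = 68.
  i=9: a_9=4, p_9 = 4*247 + 178 = 1166, q_9 = 4*68 + 49 = 321.
q_9 = 321 > 68, so the last convergent with denominator <= 68 is p_8/q_8 = 247/68.
The closest fraction with denominator <= 68 is either p_8/q_8 or the intermediate fraction (k*p_8 + p_7)/(k*q_8 + q_7) with the largest k >= 1 whose denominator stays <= 68; these approach x as k grows, and every other convergent or intermediate fraction in range is farther away.
Largest k: floor((68 - q_7)/q_8) = floor((68 - 49)/68) = 0.
Since k = 0, no intermediate fraction beyond p_8/q_8 has denominator <= 68, so the convergent 247/68 is the closest (its error is |1166*68 - 247*321|/(321*68) = 1/21828).

247/68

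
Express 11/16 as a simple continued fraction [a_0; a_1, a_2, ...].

Run the Euclidean algorithm on 11 and 16; the successive quotients are the partial quotients a_0, a_1, ... (each step inverts the fractional part left over by the previous one):
  11 = 0*16 + 11, so a_0 = 0.
  16 = 1*11 + 5, so a_1 = 1.
  11 = 2*5 + 1, so a_2 = 2.
  5 = 5*1 + 0, so a_3 = 5.
The remainder reaches 0 after 4 divisions, so the expansion has 4 partial quotients, read off in order.

[0; 1, 2, 5]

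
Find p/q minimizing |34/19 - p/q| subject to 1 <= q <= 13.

9/5

Expand x = 34/19 as a continued fraction with the Euclidean algorithm:
  34 = 1*19 + 15, so a_0 = 1.
  19 = 1*15 + 4, so a_1 = 1.
  15 = 3*4 + 3, so a_2 = 3.
  4 = 1*3 + 1, so a_3 = 1.
  3 = 3*1 + 0, so a_4 = 3.
so x = [1; 1, 3, 1, 3].
Convergents (p_i = a_i*p_{i-1} + p_{i-2}, q_i = a_i*q_{i-1} + q_{i-2} with p_{-2}=0, p_{-1}=1, q_{-2}=1, q_{-1}=0), until the denominator exceeds 13:
  i=0: a_0=1, p_0 = 1*1 + 0 = 1, q_0 = 1*0 + 1 = 1.
  i=1: a_1=1, p_1 = 1*1 + 1 = 2, q_1 = 1*1 + 0 = 1.
  i=2: a_2=3, p_2 = 3*2 + 1 = 7, q_2 = 3*1 + 1 = 4.
  i=3: a_3=1, p_3 = 1*7 + 2 = 9, q_3 = 1*4 + 1 = 5.
  i=4: a_4=3, p_4 = 3*9 + 7 = 34, q_4 = 3*5 + 4 = 19.
q_4 = 19 > 13, so the last convergent with denominator <= 13 is p_3/q_3 = 9/5.
The closest fraction with denominator <= 13 is either p_3/q_3 or the intermediate fraction (k*p_3 + p_2)/(k*q_3 + q_2) with the largest k >= 1 whose denominator stays <= 13; these approach x as k grows, and every other convergent or intermediate fraction in range is farther away.
Largest k: floor((13 - q_2)/q_3) = floor((13 - 4)/5) = 1.
That gives (1*9 + 7)/(1*5 + 4) = 16/9.
Compare the errors: |x - 9/5| = |34*5 - 9*19|/(19*5) = 1/95, and |x - 16/9| = |34*9 - 16*19|/(19*9) = 2/171.
Cross-multiplying, 1*171 = 171 < 190 = 2*95, so 1/95 is smaller: the convergent 9/5 is closer to x than 16/9.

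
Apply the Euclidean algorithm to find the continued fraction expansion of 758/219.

Run the Euclidean algorithm on 758 and 219; the successive quotients are the partial quotients a_0, a_1, ... (each step inverts the fractional part left over by the previous one):
  758 = 3*219 + 101, so a_0 = 3.
  219 = 2*101 + 17, so a_1 = 2.
  101 = 5*17 + 16, so a_2 = 5.
  17 = 1*16 + 1, so a_3 = 1.
  16 = 16*1 + 0, so a_4 = 16.
The remainder reaches 0 after 5 divisions, so the expansion has 5 partial quotients, read off in order.

[3; 2, 5, 1, 16]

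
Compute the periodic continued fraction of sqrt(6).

Write x_i = (sqrt(6) + m_i)/d_i with (m_0, d_0) = (0, 1). a_0 = floor(sqrt(6)) = 2, since 2^2 = 4 <= 6 < 9 = 3^2.
Iterate m_{i+1} = d_i*a_i - m_i, d_{i+1} = (6 - m_{i+1}^2)/d_i, a_{i+1} = floor((a_0 + m_{i+1})/d_{i+1}):
  m_1 = 1*2 - 0 = 2, d_1 = (6 - 2^2)/1 = 2/1 = 2, a_1 = floor((2 + 2)/2) = 2.
  m_2 = 2*2 - 2 = 2, d_2 = (6 - 2^2)/2 = 2/2 = 1, a_2 = floor((2 + 2)/1) = 4.
  m_3 = 1*4 - 2 = 2, d_3 = (6 - 2^2)/1 = 2/1 = 2: (m_3, d_3) = (m_1, d_1) = (2, 2), so from here the quotients repeat a_1, a_2; the period length is 2.
Hence the expansion of sqrt(6) is a_0 = 2 followed by the repeating block 2, 4 (period 2).

[2; (2, 4)]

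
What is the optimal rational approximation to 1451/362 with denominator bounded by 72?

Expand x = 1451/362 as a continued fraction with the Euclidean algorithm:
  1451 = 4*362 + 3, so a_0 = 4.
  362 = 120*3 + 2, so a_1 = 120.
  3 = 1*2 + 1, so a_2 = 1.
  2 = 2*1 + 0, so a_3 = 2.
so x = [4; 120, 1, 2].
Convergents (p_i = a_i*p_{i-1} + p_{i-2}, q_i = a_i*q_{i-1} + q_{i-2} with p_{-2}=0, p_{-1}=1, q_{-2}=1, q_{-1}=0), until the denominator exceeds 72:
  i=0: a_0=4, p_0 = 4*1 + 0 = 4, q_0 = 4*0 + 1 = 1.
  i=1: a_1=120, p_1 = 120*4 + 1 = 481, q_1 = 120*1 + 0 = 120.
q_1 = 120 > 72, so the last convergent with denominator <= 72 is p_0/q_0 = 4/1.
The closest fraction with denominator <= 72 is either p_0/q_0 or the intermediate fraction (k*p_0 + p_{-1})/(k*q_0 + q_{-1}) with the largest k >= 1 whose denominator stays <= 72; these approach x as k grows, and every other convergent or intermediate fraction in range is farther away.
Largest k: floor((72 - q_{-1})/q_0) = floor((72 - 0)/1) = 72 (using the seeds p_{-1} = 1, q_{-1} = 0).
That gives (72*4 + 1)/(72*1 + 0) = 289/72.
Compare the errors: |x - 4/1| = |1451*1 - 4*362|/(362*1) = 3/362, and |x - 289/72| = |1451*72 - 289*362|/(362*72) = 146/26064.
Cross-multiplying, 146*362 = 52852 < 78192 = 3*26064, so 146/26064 is smaller: the intermediate fraction 289/72 is closer to x than 4/1.

289/72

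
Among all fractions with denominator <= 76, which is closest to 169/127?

101/76

Expand x = 169/127 as a continued fraction with the Euclidean algorithm:
  169 = 1*127 + 42, so a_0 = 1.
  127 = 3*42 + 1, so a_1 = 3.
  42 = 42*1 + 0, so a_2 = 42.
so x = [1; 3, 42].
Convergents (p_i = a_i*p_{i-1} + p_{i-2}, q_i = a_i*q_{i-1} + q_{i-2} with p_{-2}=0, p_{-1}=1, q_{-2}=1, q_{-1}=0), until the denominator exceeds 76:
  i=0: a_0=1, p_0 = 1*1 + 0 = 1, q_0 = 1*0 + 1 = 1.
  i=1: a_1=3, p_1 = 3*1 + 1 = 4, q_1 = 3*1 + 0 = 3.
  i=2: a_2=42, p_2 = 42*4 + 1 = 169, q_2 = 42*3 + 1 = 127.
q_2 = 127 > 76, so the last convergent with denominator <= 76 is p_1/q_1 = 4/3.
The closest fraction with denominator <= 76 is either p_1/q_1 or the intermediate fraction (k*p_1 + p_0)/(k*q_1 + q_0) with the largest k >= 1 whose denominator stays <= 76; these approach x as k grows, and every other convergent or intermediate fraction in range is farther away.
Largest k: floor((76 - q_0)/q_1) = floor((76 - 1)/3) = 25.
That gives (25*4 + 1)/(25*3 + 1) = 101/76.
Compare the errors: |x - 4/3| = |169*3 - 4*127|/(127*3) = 1/381, and |x - 101/76| = |169*76 - 101*127|/(127*76) = 17/9652.
Cross-multiplying, 17*381 = 6477 < 9652 = 1*9652, so 17/9652 is smaller: the intermediate fraction 101/76 is closer to x than 4/3.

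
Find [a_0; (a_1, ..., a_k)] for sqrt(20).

[4; (2, 8)]

Write x_i = (sqrt(20) + m_i)/d_i with (m_0, d_0) = (0, 1). a_0 = floor(sqrt(20)) = 4, since 4^2 = 16 <= 20 < 25 = 5^2.
Iterate m_{i+1} = d_i*a_i - m_i, d_{i+1} = (20 - m_{i+1}^2)/d_i, a_{i+1} = floor((a_0 + m_{i+1})/d_{i+1}):
  m_1 = 1*4 - 0 = 4, d_1 = (20 - 4^2)/1 = 4/1 = 4, a_1 = floor((4 + 4)/4) = 2.
  m_2 = 4*2 - 4 = 4, d_2 = (20 - 4^2)/4 = 4/4 = 1, a_2 = floor((4 + 4)/1) = 8.
  m_3 = 1*8 - 4 = 4, d_3 = (20 - 4^2)/1 = 4/1 = 4: (m_3, d_3) = (m_1, d_1) = (4, 4), so from here the quotients repeat a_1, a_2; the period length is 2.
Hence the expansion of sqrt(20) is a_0 = 4 followed by the repeating block 2, 8 (period 2).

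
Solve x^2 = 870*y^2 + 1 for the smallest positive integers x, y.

First expand sqrt(870) as a continued fraction. With x_i = (sqrt(870) + m_i)/d_i and (m_0, d_0) = (0, 1): a_0 = floor(sqrt(870)) = 29, since 29^2 = 841 <= 870 < 900 = 30^2.
Iterate m_{i+1} = d_i*a_i - m_i, d_{i+1} = (870 - m_{i+1}^2)/d_i, a_{i+1} = floor((a_0 + m_{i+1})/d_{i+1}):
  m_1 = 1*29 - 0 = 29, d_1 = (870 - 29^2)/1 = 29/1 = 29, a_1 = floor((29 + 29)/29) = 2.
  m_2 = 29*2 - 29 = 29, d_2 = (870 - 29^2)/29 = 29/29 = 1, a_2 = floor((29 + 29)/1) = 58.
  m_3 = 1*58 - 29 = 29, d_3 = (870 - 29^2)/1 = 29/1 = 29: (m_3, d_3) = (m_1, d_1) = (29, 29), so from here the quotients repeat a_1, a_2; the period length is 2.
So sqrt(870) = [29; (2, 58)] with period length k = 2.
k is even, so the fundamental solution of x^2 - 870y^2 = 1 is (p_{k-1}, q_{k-1}) = (p_1, q_1); compute convergents through index 1.
Convergents (p_i = a_i*p_{i-1} + p_{i-2}, q_i = a_i*q_{i-1} + q_{i-2} with p_{-2}=0, p_{-1}=1, q_{-2}=1, q_{-1}=0):
  i=0: a_0=29, p_0 = 29*1 + 0 = 29, q_0 = 29*0 + 1 = 1.
  i=1: a_1=2, p_1 = 2*29 + 1 = 59, q_1 = 2*1 + 0 = 2.
Check: 59^2 - 870*2^2 = 3481 - 3480 = 1, so (x, y) = (59, 2) solves the equation, and by the theorem it is the least positive solution.

(x, y) = (59, 2)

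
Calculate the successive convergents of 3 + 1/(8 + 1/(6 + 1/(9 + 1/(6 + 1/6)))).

Using the convergent recurrence p_i = a_i*p_{i-1} + p_{i-2}, q_i = a_i*q_{i-1} + q_{i-2} with p_{-2}=0, p_{-1}=1, q_{-2}=1, q_{-1}=0:
  i=0: a_0=3, p_0 = 3*1 + 0 = 3, q_0 = 3*0 + 1 = 1.
  i=1: a_1=8, p_1 = 8*3 + 1 = 25, q_1 = 8*1 + 0 = 8.
  i=2: a_2=6, p_2 = 6*25 + 3 = 153, q_2 = 6*8 + 1 = 49.
  i=3: a_3=9, p_3 = 9*153 + 25 = 1402, q_3 = 9*49 + 8 = 449.
  i=4: a_4=6, p_4 = 6*1402 + 153 = 8565, q_4 = 6*449 + 49 = 2743.
  i=5: a_5=6, p_5 = 6*8565 + 1402 = 52792, q_5 = 6*2743 + 449 = 16907.

3/1, 25/8, 153/49, 1402/449, 8565/2743, 52792/16907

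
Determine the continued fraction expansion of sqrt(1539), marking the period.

Write x_i = (sqrt(1539) + m_i)/d_i with (m_0, d_0) = (0, 1). a_0 = floor(sqrt(1539)) = 39, since 39^2 = 1521 <= 1539 < 1600 = 40^2.
Iterate m_{i+1} = d_i*a_i - m_i, d_{i+1} = (1539 - m_{i+1}^2)/d_i, a_{i+1} = floor((a_0 + m_{i+1})/d_{i+1}):
  m_1 = 1*39 - 0 = 39, d_1 = (1539 - 39^2)/1 = 18/1 = 18, a_1 = floor((39 + 39)/18) = 4.
  m_2 = 18*4 - 39 = 33, d_2 = (1539 - 33^2)/18 = 450/18 = 25, a_2 = floor((39 + 33)/25) = 2.
  m_3 = 25*2 - 33 = 17, d_3 = (1539 - 17^2)/25 = 1250/25 = 50, a_3 = floor((39 + 17)/50) = 1.
  m_4 = 50*1 - 17 = 33, d_4 = (1539 - 33^2)/50 = 450/50 = 9, a_4 = floor((39 + 33)/9) = 8.
  m_5 = 9*8 - 33 = 39, d_5 = (1539 - 39^2)/9 = 18/9 = 2, a_5 = floor((39 + 39)/2) = 39.
  m_6 = 2*39 - 39 = 39, d_6 = (1539 - 39^2)/2 = 18/2 = 9, a_6 = floor((39 + 39)/9) = 8.
  m_7 = 9*8 - 39 = 33, d_7 = (1539 - 33^2)/9 = 450/9 = 50, a_7 = floor((39 + 33)/50) = 1.
  m_8 = 50*1 - 33 = 17, d_8 = (1539 - 17^2)/50 = 1250/50 = 25, a_8 = floor((39 + 17)/25) = 2.
  m_9 = 25*2 - 17 = 33, d_9 = (1539 - 33^2)/25 = 450/25 = 18, a_9 = floor((39 + 33)/18) = 4.
  m_10 = 18*4 - 33 = 39, d_10 = (1539 - 39^2)/18 = 18/18 = 1, a_10 = floor((39 + 39)/1) = 78.
  m_11 = 1*78 - 39 = 39, d_11 = (1539 - 39^2)/1 = 18/1 = 18: (m_11, d_11) = (m_1, d_1) = (39, 18), so from here the quotients repeat a_1, ..., a_10; the period length is 10.
Hence the expansion of sqrt(1539) is a_0 = 39 followed by the repeating block 4, 2, 1, 8, 39, 8, 1, 2, 4, 78 (period 10).

[39; (4, 2, 1, 8, 39, 8, 1, 2, 4, 78)]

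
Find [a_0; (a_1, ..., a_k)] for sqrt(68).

[8; (4, 16)]

Write x_i = (sqrt(68) + m_i)/d_i with (m_0, d_0) = (0, 1). a_0 = floor(sqrt(68)) = 8, since 8^2 = 64 <= 68 < 81 = 9^2.
Iterate m_{i+1} = d_i*a_i - m_i, d_{i+1} = (68 - m_{i+1}^2)/d_i, a_{i+1} = floor((a_0 + m_{i+1})/d_{i+1}):
  m_1 = 1*8 - 0 = 8, d_1 = (68 - 8^2)/1 = 4/1 = 4, a_1 = floor((8 + 8)/4) = 4.
  m_2 = 4*4 - 8 = 8, d_2 = (68 - 8^2)/4 = 4/4 = 1, a_2 = floor((8 + 8)/1) = 16.
  m_3 = 1*16 - 8 = 8, d_3 = (68 - 8^2)/1 = 4/1 = 4: (m_3, d_3) = (m_1, d_1) = (8, 4), so from here the quotients repeat a_1, a_2; the period length is 2.
Hence the expansion of sqrt(68) is a_0 = 8 followed by the repeating block 4, 16 (period 2).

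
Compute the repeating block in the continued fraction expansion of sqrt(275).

Write x_i = (sqrt(275) + m_i)/d_i with (m_0, d_0) = (0, 1). a_0 = floor(sqrt(275)) = 16, since 16^2 = 256 <= 275 < 289 = 17^2.
Iterate m_{i+1} = d_i*a_i - m_i, d_{i+1} = (275 - m_{i+1}^2)/d_i, a_{i+1} = floor((a_0 + m_{i+1})/d_{i+1}):
  m_1 = 1*16 - 0 = 16, d_1 = (275 - 16^2)/1 = 19/1 = 19, a_1 = floor((16 + 16)/19) = 1.
  m_2 = 19*1 - 16 = 3, d_2 = (275 - 3^2)/19 = 266/19 = 14, a_2 = floor((16 + 3)/14) = 1.
  m_3 = 14*1 - 3 = 11, d_3 = (275 - 11^2)/14 = 154/14 = 11, a_3 = floor((16 + 11)/11) = 2.
  m_4 = 11*2 - 11 = 11, d_4 = (275 - 11^2)/11 = 154/11 = 14, a_4 = floor((16 + 11)/14) = 1.
  m_5 = 14*1 - 11 = 3, d_5 = (275 - 3^2)/14 = 266/14 = 19, a_5 = floor((16 + 3)/19) = 1.
  m_6 = 19*1 - 3 = 16, d_6 = (275 - 16^2)/19 = 19/19 = 1, a_6 = floor((16 + 16)/1) = 32.
  m_7 = 1*32 - 16 = 16, d_7 = (275 - 16^2)/1 = 19/1 = 19: (m_7, d_7) = (m_1, d_1) = (16, 19), so from here the quotients repeat a_1, ..., a_6; the period length is 6.
Hence the expansion of sqrt(275) is a_0 = 16 followed by the repeating block 1, 1, 2, 1, 1, 32 (period 6).

[16; (1, 1, 2, 1, 1, 32)]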